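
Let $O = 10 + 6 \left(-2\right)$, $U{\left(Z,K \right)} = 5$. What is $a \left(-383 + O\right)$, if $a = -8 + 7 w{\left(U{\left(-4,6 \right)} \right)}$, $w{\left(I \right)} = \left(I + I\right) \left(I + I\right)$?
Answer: $-266420$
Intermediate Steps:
$w{\left(I \right)} = 4 I^{2}$ ($w{\left(I \right)} = 2 I 2 I = 4 I^{2}$)
$O = -2$ ($O = 10 - 12 = -2$)
$a = 692$ ($a = -8 + 7 \cdot 4 \cdot 5^{2} = -8 + 7 \cdot 4 \cdot 25 = -8 + 7 \cdot 100 = -8 + 700 = 692$)
$a \left(-383 + O\right) = 692 \left(-383 - 2\right) = 692 \left(-385\right) = -266420$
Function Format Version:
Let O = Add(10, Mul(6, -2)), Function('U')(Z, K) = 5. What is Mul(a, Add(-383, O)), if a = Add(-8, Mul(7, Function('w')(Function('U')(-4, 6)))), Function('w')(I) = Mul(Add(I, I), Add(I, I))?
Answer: -266420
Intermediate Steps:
Function('w')(I) = Mul(4, Pow(I, 2)) (Function('w')(I) = Mul(Mul(2, I), Mul(2, I)) = Mul(4, Pow(I, 2)))
O = -2 (O = Add(10, -12) = -2)
a = 692 (a = Add(-8, Mul(7, Mul(4, Pow(5, 2)))) = Add(-8, Mul(7, Mul(4, 25))) = Add(-8, Mul(7, 100)) = Add(-8, 700) = 692)
Mul(a, Add(-383, O)) = Mul(692, Add(-383, -2)) = Mul(692, -385) = -266420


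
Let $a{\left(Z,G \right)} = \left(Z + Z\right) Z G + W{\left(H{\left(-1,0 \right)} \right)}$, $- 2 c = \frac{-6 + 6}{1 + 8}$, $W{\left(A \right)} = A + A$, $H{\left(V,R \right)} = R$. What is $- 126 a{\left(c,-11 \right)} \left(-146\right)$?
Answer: $0$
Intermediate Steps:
$W{\left(A \right)} = 2 A$
$c = 0$ ($c = - \frac{\left(-6 + 6\right) \frac{1}{1 + 8}}{2} = - \frac{0 \cdot \frac{1}{9}}{2} = \left(- \frac{1}{2}\right) 0 = 0$)
$a{\left(Z,G \right)} = 2 G Z^{2}$ ($a{\left(Z,G \right)} = \left(Z + Z\right) Z G + 2 \cdot 0 = 2 Z Z G + 0 = 2 Z^{2} G + 0 = 2 G Z^{2} + 0 = 2 G Z^{2}$)
$- 126 a{\left(c,-11 \right)} \left(-146\right) = - 126 \cdot 2 \left(-11\right) 0^{2} \left(-146\right) = - 126 \cdot 2 \left(-11\right) 0 \left(-146\right) = \left(-126\right) 0 \left(-146\right) = 0 \left(-146\right) = 0$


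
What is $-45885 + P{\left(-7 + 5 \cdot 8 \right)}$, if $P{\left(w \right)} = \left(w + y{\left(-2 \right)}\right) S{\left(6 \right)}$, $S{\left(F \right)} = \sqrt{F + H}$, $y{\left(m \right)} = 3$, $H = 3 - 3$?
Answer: $-45885 + 36 \sqrt{6} \approx -45797.0$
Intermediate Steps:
$H = 0$
$S{\left(F \right)} = \sqrt{F}$ ($S{\left(F \right)} = \sqrt{F + 0} = \sqrt{F}$)
$P{\left(w \right)} = \sqrt{6} \left(3 + w\right)$ ($P{\left(w \right)} = \left(w + 3\right) \sqrt{6} = \left(3 + w\right) \sqrt{6} = \sqrt{6} \left(3 + w\right)$)
$-45885 + P{\left(-7 + 5 \cdot 8 \right)} = -45885 + \sqrt{6} \left(3 + \left(-7 + 5 \cdot 8\right)\right) = -45885 + \sqrt{6} \left(3 + \left(-7 + 40\right)\right) = -45885 + \sqrt{6} \left(3 + 33\right) = -45885 + \sqrt{6} \cdot 36 = -45885 + 36 \sqrt{6}$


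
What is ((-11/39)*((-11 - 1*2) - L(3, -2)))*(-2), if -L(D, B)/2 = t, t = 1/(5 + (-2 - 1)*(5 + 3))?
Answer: -1826/247 ≈ -7.3927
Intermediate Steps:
t = -1/19 (t = 1/(5 - 3*8) = 1/(5 - 24) = 1/(-19) = -1/19 ≈ -0.052632)
L(D, B) = 2/19 (L(D, B) = -2*(-1/19) = 2/19)
((-11/39)*((-11 - 1*2) - L(3, -2)))*(-2) = ((-11/39)*((-11 - 1*2) - 1*2/19))*(-2) = ((-11*1/39)*((-11 - 2) - 2/19))*(-2) = -11*(-13 - 2/19)/39*(-2) = -11/39*(-249/19)*(-2) = (913/247)*(-2) = -1826/247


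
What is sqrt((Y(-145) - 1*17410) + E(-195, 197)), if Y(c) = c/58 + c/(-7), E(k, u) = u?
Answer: I*sqrt(3370178)/14 ≈ 131.13*I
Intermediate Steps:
Y(c) = -51*c/406 (Y(c) = c*(1/58) + c*(-1/7) = c/58 - c/7 = -51*c/406)
sqrt((Y(-145) - 1*17410) + E(-195, 197)) = sqrt((-51/406*(-145) - 1*17410) + 197) = sqrt((255/14 - 17410) + 197) = sqrt(-243485/14 + 197) = sqrt(-240727/14) = I*sqrt(3370178)/14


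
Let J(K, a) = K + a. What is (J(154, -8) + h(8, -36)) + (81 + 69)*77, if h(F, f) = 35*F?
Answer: 11976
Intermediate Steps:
(J(154, -8) + h(8, -36)) + (81 + 69)*77 = ((154 - 8) + 35*8) + (81 + 69)*77 = (146 + 280) + 150*77 = 426 + 11550 = 11976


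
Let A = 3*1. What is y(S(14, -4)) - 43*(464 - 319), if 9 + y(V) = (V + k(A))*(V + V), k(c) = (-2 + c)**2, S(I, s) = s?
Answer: -6220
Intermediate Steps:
A = 3
y(V) = -9 + 2*V*(1 + V) (y(V) = -9 + (V + (-2 + 3)**2)*(V + V) = -9 + (V + 1**2)*(2*V) = -9 + (V + 1)*(2*V) = -9 + (1 + V)*(2*V) = -9 + 2*V*(1 + V))
y(S(14, -4)) - 43*(464 - 319) = (-9 + 2*(-4) + 2*(-4)**2) - 43*(464 - 319) = (-9 - 8 + 2*16) - 43*145 = (-9 - 8 + 32) - 1*6235 = 15 - 6235 = -6220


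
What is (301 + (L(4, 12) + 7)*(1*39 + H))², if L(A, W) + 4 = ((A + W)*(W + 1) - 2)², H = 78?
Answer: 24657818960896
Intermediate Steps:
L(A, W) = -4 + (-2 + (1 + W)*(A + W))² (L(A, W) = -4 + ((A + W)*(W + 1) - 2)² = -4 + ((A + W)*(1 + W) - 2)² = -4 + ((1 + W)*(A + W) - 2)² = -4 + (-2 + (1 + W)*(A + W))²)
(301 + (L(4, 12) + 7)*(1*39 + H))² = (301 + ((-4 + (-2 + 4 + 12 + 12² + 4*12)²) + 7)*(1*39 + 78))² = (301 + ((-4 + (-2 + 4 + 12 + 144 + 48)²) + 7)*(39 + 78))² = (301 + ((-4 + 206²) + 7)*117)² = (301 + ((-4 + 42436) + 7)*117)² = (301 + (42432 + 7)*117)² = (301 + 42439*117)² = (301 + 4965363)² = 4965664² = 24657818960896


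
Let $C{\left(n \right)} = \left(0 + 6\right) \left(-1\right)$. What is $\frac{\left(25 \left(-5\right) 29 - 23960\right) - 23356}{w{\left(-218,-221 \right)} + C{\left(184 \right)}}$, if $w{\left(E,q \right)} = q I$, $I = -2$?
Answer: $- \frac{50941}{436} \approx -116.84$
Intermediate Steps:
$C{\left(n \right)} = -6$ ($C{\left(n \right)} = 6 \left(-1\right) = -6$)
$w{\left(E,q \right)} = - 2 q$ ($w{\left(E,q \right)} = q \left(-2\right) = - 2 q$)
$\frac{\left(25 \left(-5\right) 29 - 23960\right) - 23356}{w{\left(-218,-221 \right)} + C{\left(184 \right)}} = \frac{\left(25 \left(-5\right) 29 - 23960\right) - 23356}{\left(-2\right) \left(-221\right) - 6} = \frac{\left(\left(-125\right) 29 - 23960\right) - 23356}{442 - 6} = \frac{\left(-3625 - 23960\right) - 23356}{436} = \left(-27585 - 23356\right) \frac{1}{436} = \left(-50941\right) \frac{1}{436} = - \frac{50941}{436}$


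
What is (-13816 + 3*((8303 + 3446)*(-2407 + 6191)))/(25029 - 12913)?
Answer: 33340208/3029 ≈ 11007.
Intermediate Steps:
(-13816 + 3*((8303 + 3446)*(-2407 + 6191)))/(25029 - 12913) = (-13816 + 3*(11749*3784))/12116 = (-13816 + 3*44458216)*(1/12116) = (-13816 + 133374648)*(1/12116) = 133360832*(1/12116) = 33340208/3029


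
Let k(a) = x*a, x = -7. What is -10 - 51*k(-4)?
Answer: -1438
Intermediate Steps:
k(a) = -7*a
-10 - 51*k(-4) = -10 - (-357)*(-4) = -10 - 51*28 = -10 - 1428 = -1438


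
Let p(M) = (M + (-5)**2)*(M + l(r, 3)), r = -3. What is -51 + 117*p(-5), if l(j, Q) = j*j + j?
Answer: 2289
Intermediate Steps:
l(j, Q) = j + j**2 (l(j, Q) = j**2 + j = j + j**2)
p(M) = (6 + M)*(25 + M) (p(M) = (M + (-5)**2)*(M - 3*(1 - 3)) = (M + 25)*(M - 3*(-2)) = (25 + M)*(M + 6) = (25 + M)*(6 + M) = (6 + M)*(25 + M))
-51 + 117*p(-5) = -51 + 117*(150 + (-5)**2 + 31*(-5)) = -51 + 117*(150 + 25 - 155) = -51 + 117*20 = -51 + 2340 = 2289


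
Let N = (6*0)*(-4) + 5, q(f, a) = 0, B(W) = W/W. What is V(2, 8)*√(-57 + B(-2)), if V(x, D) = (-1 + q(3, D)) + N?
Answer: 8*I*√14 ≈ 29.933*I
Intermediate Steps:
B(W) = 1
N = 5 (N = 0*(-4) + 5 = 0 + 5 = 5)
V(x, D) = 4 (V(x, D) = (-1 + 0) + 5 = -1 + 5 = 4)
V(2, 8)*√(-57 + B(-2)) = 4*√(-57 + 1) = 4*√(-56) = 4*(2*I*√14) = 8*I*√14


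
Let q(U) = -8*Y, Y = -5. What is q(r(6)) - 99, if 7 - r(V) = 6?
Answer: -59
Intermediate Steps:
r(V) = 1 (r(V) = 7 - 1*6 = 7 - 6 = 1)
q(U) = 40 (q(U) = -8*(-5) = 40)
q(r(6)) - 99 = 40 - 99 = -59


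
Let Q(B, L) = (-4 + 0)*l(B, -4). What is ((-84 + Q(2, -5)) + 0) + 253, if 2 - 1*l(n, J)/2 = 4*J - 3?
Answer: 1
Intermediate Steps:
l(n, J) = 10 - 8*J (l(n, J) = 4 - 2*(4*J - 3) = 4 - 2*(-3 + 4*J) = 4 + (6 - 8*J) = 10 - 8*J)
Q(B, L) = -168 (Q(B, L) = (-4 + 0)*(10 - 8*(-4)) = -4*(10 + 32) = -4*42 = -168)
((-84 + Q(2, -5)) + 0) + 253 = ((-84 - 168) + 0) + 253 = (-252 + 0) + 253 = -252 + 253 = 1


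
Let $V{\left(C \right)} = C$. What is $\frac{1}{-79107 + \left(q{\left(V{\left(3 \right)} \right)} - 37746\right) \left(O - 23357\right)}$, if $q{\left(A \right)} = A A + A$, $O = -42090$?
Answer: $\frac{1}{2469497991} \approx 4.0494 \cdot 10^{-10}$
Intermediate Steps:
$q{\left(A \right)} = A + A^{2}$ ($q{\left(A \right)} = A^{2} + A = A + A^{2}$)
$\frac{1}{-79107 + \left(q{\left(V{\left(3 \right)} \right)} - 37746\right) \left(O - 23357\right)} = \frac{1}{-79107 + \left(3 \left(1 + 3\right) - 37746\right) \left(-42090 - 23357\right)} = \frac{1}{-79107 + \left(3 \cdot 4 - 37746\right) \left(-65447\right)} = \frac{1}{-79107 + \left(12 - 37746\right) \left(-65447\right)} = \frac{1}{-79107 - -2469577098} = \frac{1}{-79107 + 2469577098} = \frac{1}{2469497991}$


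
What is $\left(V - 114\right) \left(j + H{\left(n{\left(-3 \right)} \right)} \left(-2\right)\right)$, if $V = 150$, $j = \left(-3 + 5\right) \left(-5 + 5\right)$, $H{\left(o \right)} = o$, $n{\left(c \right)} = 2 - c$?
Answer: $-360$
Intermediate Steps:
$j = 0$ ($j = 2 \cdot 0 = 0$)
$\left(V - 114\right) \left(j + H{\left(n{\left(-3 \right)} \right)} \left(-2\right)\right) = \left(150 - 114\right) \left(0 + \left(2 - -3\right) \left(-2\right)\right) = 36 \left(0 + \left(2 + 3\right) \left(-2\right)\right) = 36 \left(0 + 5 \left(-2\right)\right) = 36 \left(0 - 10\right) = 36 \left(-10\right) = -360$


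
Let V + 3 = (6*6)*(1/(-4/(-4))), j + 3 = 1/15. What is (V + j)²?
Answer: 203401/225 ≈ 904.00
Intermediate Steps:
j = -44/15 (j = -3 + 1/15 = -44/15 ≈ -2.9333)
V = 33 (V = -3 + (6*6)*(1/(-4/(-4))) = -3 + 36*(1/(-4*(-¼))) = -3 + 36*(1/1) = -3 + 36*(1*1) = -3 + 36*1 = -3 + 36 = 33)
(V + j)² = (33 - 44/15)² = (451/15)² = 203401/225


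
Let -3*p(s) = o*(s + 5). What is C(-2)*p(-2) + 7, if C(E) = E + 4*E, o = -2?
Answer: -13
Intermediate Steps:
C(E) = 5*E
p(s) = 10/3 + 2*s/3 (p(s) = -(-2)*(s + 5)/3 = -(-2)*(5 + s)/3 = -(-10 - 2*s)/3 = 10/3 + 2*s/3)
C(-2)*p(-2) + 7 = (5*(-2))*(10/3 + (2/3)*(-2)) + 7 = -10*(10/3 - 4/3) + 7 = -10*2 + 7 = -20 + 7 = -13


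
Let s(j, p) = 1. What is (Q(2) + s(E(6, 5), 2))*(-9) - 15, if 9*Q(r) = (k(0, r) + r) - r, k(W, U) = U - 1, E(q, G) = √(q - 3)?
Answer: -25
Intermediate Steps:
E(q, G) = √(-3 + q)
k(W, U) = -1 + U
Q(r) = -⅑ + r/9 (Q(r) = (((-1 + r) + r) - r)/9 = ((-1 + 2*r) - r)/9 = (-1 + r)/9 = -⅑ + r/9)
(Q(2) + s(E(6, 5), 2))*(-9) - 15 = ((-⅑ + (⅑)*2) + 1)*(-9) - 15 = ((-⅑ + 2/9) + 1)*(-9) - 15 = (⅑ + 1)*(-9) - 15 = (10/9)*(-9) - 15 = -10 - 15 = -25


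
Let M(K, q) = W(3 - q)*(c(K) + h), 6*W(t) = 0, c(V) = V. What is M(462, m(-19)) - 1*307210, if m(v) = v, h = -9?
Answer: -307210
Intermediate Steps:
W(t) = 0 (W(t) = (⅙)*0 = 0)
M(K, q) = 0 (M(K, q) = 0*(K - 9) = 0*(-9 + K) = 0)
M(462, m(-19)) - 1*307210 = 0 - 1*307210 = 0 - 307210 = -307210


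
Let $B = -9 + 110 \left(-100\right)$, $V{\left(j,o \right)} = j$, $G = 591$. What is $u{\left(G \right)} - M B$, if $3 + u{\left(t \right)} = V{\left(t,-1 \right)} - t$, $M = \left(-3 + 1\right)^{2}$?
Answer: $44033$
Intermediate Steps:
$B = -11009$ ($B = -9 - 11000 = -11009$)
$M = 4$ ($M = \left(-2\right)^{2} = 4$)
$u{\left(t \right)} = -3$ ($u{\left(t \right)} = -3 + \left(t - t\right) = -3 + 0 = -3$)
$u{\left(G \right)} - M B = -3 - 4 \left(-11009\right) = -3 - -44036 = -3 + 44036 = 44033$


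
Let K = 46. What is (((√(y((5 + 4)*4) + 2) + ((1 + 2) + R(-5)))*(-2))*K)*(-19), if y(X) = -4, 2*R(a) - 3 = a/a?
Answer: 8740 + 1748*I*√2 ≈ 8740.0 + 2472.0*I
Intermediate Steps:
R(a) = 2 (R(a) = 3/2 + (a/a)/2 = 3/2 + (½)*1 = 3/2 + ½ = 2)
(((√(y((5 + 4)*4) + 2) + ((1 + 2) + R(-5)))*(-2))*K)*(-19) = (((√(-4 + 2) + ((1 + 2) + 2))*(-2))*46)*(-19) = (((√(-2) + (3 + 2))*(-2))*46)*(-19) = (((I*√2 + 5)*(-2))*46)*(-19) = (((5 + I*√2)*(-2))*46)*(-19) = ((-10 - 2*I*√2)*46)*(-19) = (-460 - 92*I*√2)*(-19) = 8740 + 1748*I*√2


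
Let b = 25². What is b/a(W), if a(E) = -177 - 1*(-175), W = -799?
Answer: -625/2 ≈ -312.50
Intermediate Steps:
b = 625
a(E) = -2 (a(E) = -177 + 175 = -2)
b/a(W) = 625/(-2) = 625*(-½) = -625/2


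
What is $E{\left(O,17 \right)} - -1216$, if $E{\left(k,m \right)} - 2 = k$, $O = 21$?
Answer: $1239$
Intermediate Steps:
$E{\left(k,m \right)} = 2 + k$
$E{\left(O,17 \right)} - -1216 = \left(2 + 21\right) - -1216 = 23 + 1216 = 1239$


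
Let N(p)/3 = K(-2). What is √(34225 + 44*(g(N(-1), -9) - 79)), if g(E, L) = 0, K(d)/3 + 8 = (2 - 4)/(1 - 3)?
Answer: √30749 ≈ 175.35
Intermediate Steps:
K(d) = -21 (K(d) = -24 + 3*((2 - 4)/(1 - 3)) = -24 + 3*(-2/(-2)) = -24 + 3*(-2*(-½)) = -24 + 3*1 = -24 + 3 = -21)
N(p) = -63 (N(p) = 3*(-21) = -63)
√(34225 + 44*(g(N(-1), -9) - 79)) = √(34225 + 44*(0 - 79)) = √(34225 + 44*(-79)) = √(34225 - 3476) = √30749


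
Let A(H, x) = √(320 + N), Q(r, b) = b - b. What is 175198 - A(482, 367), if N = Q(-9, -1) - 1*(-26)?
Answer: 175198 - √346 ≈ 1.7518e+5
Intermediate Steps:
Q(r, b) = 0
N = 26 (N = 0 - 1*(-26) = 0 + 26 = 26)
A(H, x) = √346 (A(H, x) = √(320 + 26) = √346)
175198 - A(482, 367) = 175198 - √346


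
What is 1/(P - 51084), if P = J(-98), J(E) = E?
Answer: -1/51182 ≈ -1.9538e-5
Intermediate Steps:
P = -98
1/(P - 51084) = 1/(-98 - 51084) = 1/(-51182) = -1/51182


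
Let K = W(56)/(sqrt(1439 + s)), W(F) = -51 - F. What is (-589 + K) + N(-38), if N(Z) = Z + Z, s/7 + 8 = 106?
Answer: -665 - 107*sqrt(85)/425 ≈ -667.32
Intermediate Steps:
s = 686 (s = -56 + 7*106 = -56 + 742 = 686)
N(Z) = 2*Z
K = -107*sqrt(85)/425 (K = (-51 - 1*56)/(sqrt(1439 + 686)) = (-51 - 56)/(sqrt(2125)) = -107*sqrt(85)/425 ≈ -2.3212)
(-589 + K) + N(-38) = (-589 - 107*sqrt(85)/425) + 2*(-38) = (-589 - 107*sqrt(85)/425) - 76 = -665 - 107*sqrt(85)/425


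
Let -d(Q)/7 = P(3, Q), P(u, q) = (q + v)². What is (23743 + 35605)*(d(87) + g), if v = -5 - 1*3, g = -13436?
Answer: -3390135804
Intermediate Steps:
v = -8 (v = -5 - 3 = -8)
P(u, q) = (-8 + q)² (P(u, q) = (q - 8)² = (-8 + q)²)
d(Q) = -7*(-8 + Q)²
(23743 + 35605)*(d(87) + g) = (23743 + 35605)*(-7*(-8 + 87)² - 13436) = 59348*(-7*79² - 13436) = 59348*(-7*6241 - 13436) = 59348*(-43687 - 13436) = 59348*(-57123) = -3390135804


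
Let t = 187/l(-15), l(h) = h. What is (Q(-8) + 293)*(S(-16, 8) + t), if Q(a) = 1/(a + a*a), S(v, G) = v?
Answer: -1000949/120 ≈ -8341.2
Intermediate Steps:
t = -187/15 (t = 187/(-15) = 187*(-1/15) = -187/15 ≈ -12.467)
Q(a) = 1/(a + a**2)
(Q(-8) + 293)*(S(-16, 8) + t) = (1/((-8)*(1 - 8)) + 293)*(-16 - 187/15) = (-1/8/(-7) + 293)*(-427/15) = (-1/8*(-1/7) + 293)*(-427/15) = (1/56 + 293)*(-427/15) = (16409/56)*(-427/15) = -1000949/120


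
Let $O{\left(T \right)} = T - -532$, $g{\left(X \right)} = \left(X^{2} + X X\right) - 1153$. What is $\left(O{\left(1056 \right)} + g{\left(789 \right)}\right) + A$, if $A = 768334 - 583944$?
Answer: $1429867$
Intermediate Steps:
$g{\left(X \right)} = -1153 + 2 X^{2}$ ($g{\left(X \right)} = \left(X^{2} + X^{2}\right) - 1153 = 2 X^{2} - 1153 = -1153 + 2 X^{2}$)
$O{\left(T \right)} = 532 + T$ ($O{\left(T \right)} = T + 532 = 532 + T$)
$A = 184390$
$\left(O{\left(1056 \right)} + g{\left(789 \right)}\right) + A = \left(\left(532 + 1056\right) - \left(1153 - 2 \cdot 789^{2}\right)\right) + 184390 = \left(1588 + \left(-1153 + 2 \cdot 622521\right)\right) + 184390 = \left(1588 + \left(-1153 + 1245042\right)\right) + 184390 = \left(1588 + 1243889\right) + 184390 = 1245477 + 184390 = 1429867$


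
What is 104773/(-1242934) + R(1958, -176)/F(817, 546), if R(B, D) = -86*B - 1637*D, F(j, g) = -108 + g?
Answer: 24793856607/90734182 ≈ 273.26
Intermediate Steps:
R(B, D) = -1637*D - 86*B
104773/(-1242934) + R(1958, -176)/F(817, 546) = 104773/(-1242934) + (-1637*(-176) - 86*1958)/(-108 + 546) = 104773*(-1/1242934) + (288112 - 168388)/438 = -104773/1242934 + 119724*(1/438) = -104773/1242934 + 19954/73 = 24793856607/90734182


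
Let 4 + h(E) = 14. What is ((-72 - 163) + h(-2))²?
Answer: 50625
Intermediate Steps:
h(E) = 10 (h(E) = -4 + 14 = 10)
((-72 - 163) + h(-2))² = ((-72 - 163) + 10)² = (-235 + 10)² = (-225)² = 50625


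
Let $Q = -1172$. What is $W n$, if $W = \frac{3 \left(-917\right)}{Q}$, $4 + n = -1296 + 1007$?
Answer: $- \frac{2751}{4} \approx -687.75$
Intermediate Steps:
$n = -293$ ($n = -4 + \left(-1296 + 1007\right) = -4 - 289 = -293$)
$W = \frac{2751}{1172}$ ($W = \frac{3 \left(-917\right)}{-1172} = \left(-2751\right) \left(- \frac{1}{1172}\right) = \frac{2751}{1172} \approx 2.3473$)
$W n = \frac{2751}{1172} \left(-293\right) = - \frac{2751}{4}$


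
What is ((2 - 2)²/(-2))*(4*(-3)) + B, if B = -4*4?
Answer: -16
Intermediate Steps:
B = -16
((2 - 2)²/(-2))*(4*(-3)) + B = ((2 - 2)²/(-2))*(4*(-3)) - 16 = (0²*(-½))*(-12) - 16 = (0*(-½))*(-12) - 16 = 0*(-12) - 16 = 0 - 16 = -16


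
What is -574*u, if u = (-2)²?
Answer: -2296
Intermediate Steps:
u = 4
-574*u = -574*4 = -2296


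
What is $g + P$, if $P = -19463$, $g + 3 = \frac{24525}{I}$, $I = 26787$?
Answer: $- \frac{173803739}{8929} \approx -19465.0$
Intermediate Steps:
$g = - \frac{18612}{8929}$ ($g = -3 + \frac{24525}{26787} = -3 + 24525 \cdot \frac{1}{26787} = -3 + \frac{8175}{8929} = - \frac{18612}{8929} \approx -2.0844$)
$g + P = - \frac{18612}{8929} - 19463 = - \frac{173803739}{8929}$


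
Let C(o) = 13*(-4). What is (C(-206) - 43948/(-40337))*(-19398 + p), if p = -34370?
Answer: 10037879488/3667 ≈ 2.7374e+6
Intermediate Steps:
C(o) = -52
(C(-206) - 43948/(-40337))*(-19398 + p) = (-52 - 43948/(-40337))*(-19398 - 34370) = (-52 - 43948*(-1/40337))*(-53768) = (-52 + 43948/40337)*(-53768) = -2053576/40337*(-53768) = 10037879488/3667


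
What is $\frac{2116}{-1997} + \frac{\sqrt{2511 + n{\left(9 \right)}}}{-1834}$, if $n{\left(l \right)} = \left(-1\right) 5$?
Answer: $- \frac{2116}{1997} - \frac{\sqrt{2506}}{1834} \approx -1.0869$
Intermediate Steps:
$n{\left(l \right)} = -5$
$\frac{2116}{-1997} + \frac{\sqrt{2511 + n{\left(9 \right)}}}{-1834} = \frac{2116}{-1997} + \frac{\sqrt{2511 - 5}}{-1834} = 2116 \left(- \frac{1}{1997}\right) + \sqrt{2506} \left(- \frac{1}{1834}\right) = - \frac{2116}{1997} - \frac{\sqrt{2506}}{1834}$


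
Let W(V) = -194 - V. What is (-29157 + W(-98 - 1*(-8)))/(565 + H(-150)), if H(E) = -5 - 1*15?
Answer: -29261/545 ≈ -53.690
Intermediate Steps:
H(E) = -20 (H(E) = -5 - 15 = -20)
(-29157 + W(-98 - 1*(-8)))/(565 + H(-150)) = (-29157 + (-194 - (-98 - 1*(-8))))/(565 - 20) = (-29157 + (-194 - (-98 + 8)))/545 = (-29157 + (-194 - 1*(-90)))*(1/545) = (-29157 + (-194 + 90))*(1/545) = (-29157 - 104)*(1/545) = -29261*1/545 = -29261/545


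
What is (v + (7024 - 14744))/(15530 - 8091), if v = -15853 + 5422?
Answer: -18151/7439 ≈ -2.4400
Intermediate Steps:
v = -10431
(v + (7024 - 14744))/(15530 - 8091) = (-10431 + (7024 - 14744))/(15530 - 8091) = (-10431 - 7720)/7439 = -18151*1/7439 = -18151/7439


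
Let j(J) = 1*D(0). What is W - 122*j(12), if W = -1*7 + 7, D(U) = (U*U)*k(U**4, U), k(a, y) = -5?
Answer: 0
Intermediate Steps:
D(U) = -5*U**2 (D(U) = (U*U)*(-5) = U**2*(-5) = -5*U**2)
j(J) = 0 (j(J) = 1*(-5*0**2) = 1*(-5*0) = 1*0 = 0)
W = 0 (W = -7 + 7 = 0)
W - 122*j(12) = 0 - 122*0 = 0 + 0 = 0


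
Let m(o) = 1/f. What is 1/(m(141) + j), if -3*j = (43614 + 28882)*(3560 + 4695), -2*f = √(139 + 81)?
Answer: -98744989200/19698127054763871991 + 9*√55/19698127054763871991 ≈ -5.0129e-9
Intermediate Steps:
f = -√55 (f = -√(139 + 81)/2 = -√55 ≈ -7.4162)
j = -598454480/3 (j = -(43614 + 28882)*(3560 + 4695)/3 = -72496*8255/3 = -⅓*598454480 = -598454480/3 ≈ -1.9948e+8)
m(o) = -√55/55 (m(o) = 1/(-√55) = -√55/55)
1/(m(141) + j) = 1/(-√55/55 - 598454480/3) = 1/(-598454480/3 - √55/55)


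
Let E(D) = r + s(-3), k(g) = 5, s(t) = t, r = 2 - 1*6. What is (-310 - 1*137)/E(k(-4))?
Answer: 447/7 ≈ 63.857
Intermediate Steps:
r = -4 (r = 2 - 6 = -4)
E(D) = -7 (E(D) = -4 - 3 = -7)
(-310 - 1*137)/E(k(-4)) = (-310 - 1*137)/(-7) = (-310 - 137)*(-⅐) = -447*(-⅐) = 447/7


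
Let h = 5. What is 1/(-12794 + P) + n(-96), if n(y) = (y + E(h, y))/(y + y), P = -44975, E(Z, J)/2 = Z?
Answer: 2483971/5545824 ≈ 0.44790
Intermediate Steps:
E(Z, J) = 2*Z
n(y) = (10 + y)/(2*y) (n(y) = (y + 2*5)/(y + y) = (y + 10)/((2*y)) = (10 + y)*(1/(2*y)) = (10 + y)/(2*y))
1/(-12794 + P) + n(-96) = 1/(-12794 - 44975) + (½)*(10 - 96)/(-96) = 1/(-57769) + (½)*(-1/96)*(-86) = -1/57769 + 43/96 = 2483971/5545824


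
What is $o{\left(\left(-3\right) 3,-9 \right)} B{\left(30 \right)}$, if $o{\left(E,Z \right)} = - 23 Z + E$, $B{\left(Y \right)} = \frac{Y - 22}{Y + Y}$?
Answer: $\frac{132}{5} \approx 26.4$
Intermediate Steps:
$B{\left(Y \right)} = \frac{-22 + Y}{2 Y}$
$o{\left(E,Z \right)} = E - 23 Z$
$o{\left(\left(-3\right) 3,-9 \right)} B{\left(30 \right)} = \left(\left(-3\right) 3 - -207\right) \frac{-22 + 30}{2 \cdot 30} = \left(-9 + 207\right) \frac{1}{2} \cdot \frac{1}{30} \cdot 8 = 198 \cdot \frac{2}{15} = \frac{132}{5}$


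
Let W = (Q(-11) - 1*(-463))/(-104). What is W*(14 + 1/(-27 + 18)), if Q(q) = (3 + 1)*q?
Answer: -52375/936 ≈ -55.956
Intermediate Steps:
Q(q) = 4*q
W = -419/104 (W = (4*(-11) - 1*(-463))/(-104) = (-44 + 463)*(-1/104) = 419*(-1/104) = -419/104 ≈ -4.0288)
W*(14 + 1/(-27 + 18)) = -419*(14 + 1/(-27 + 18))/104 = -419*(14 + 1/(-9))/104 = -419*(14 - ⅑)/104 = -419/104*125/9 = -52375/936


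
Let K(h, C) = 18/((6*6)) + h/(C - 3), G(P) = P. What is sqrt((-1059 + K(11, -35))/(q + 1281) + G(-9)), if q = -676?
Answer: 2*I*sqrt(2934835)/1045 ≈ 3.2787*I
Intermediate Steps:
K(h, C) = 1/2 + h/(-3 + C) (K(h, C) = 18/36 + h/(-3 + C) = 18*(1/36) + h/(-3 + C) = 1/2 + h/(-3 + C))
sqrt((-1059 + K(11, -35))/(q + 1281) + G(-9)) = sqrt((-1059 + (-3 - 35 + 2*11)/(2*(-3 - 35)))/(-676 + 1281) - 9) = sqrt((-1059 + (1/2)*(-3 - 35 + 22)/(-38))/605 - 9) = sqrt((-1059 + (1/2)*(-1/38)*(-16))*(1/605) - 9) = sqrt((-1059 + 4/19)*(1/605) - 9) = sqrt(-20117/19*1/605 - 9) = sqrt(-20117/11495 - 9) = sqrt(-123572/11495) = 2*I*sqrt(2934835)/1045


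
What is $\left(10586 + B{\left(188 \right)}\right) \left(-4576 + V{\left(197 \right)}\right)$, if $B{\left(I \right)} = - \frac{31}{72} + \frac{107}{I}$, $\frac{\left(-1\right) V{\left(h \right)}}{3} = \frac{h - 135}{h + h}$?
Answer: $- \frac{32297207466545}{666648} \approx -4.8447 \cdot 10^{7}$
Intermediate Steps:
$V{\left(h \right)} = - \frac{3 \left(-135 + h\right)}{2 h}$ ($V{\left(h \right)} = - 3 \frac{h - 135}{h + h} = - 3 \frac{-135 + h}{2 h} = - \frac{3 \left(-135 + h\right)}{2 h}$)
$B{\left(I \right)} = - \frac{31}{72} + \frac{107}{I}$ ($B{\left(I \right)} = \left(-31\right) \frac{1}{72} + \frac{107}{I} = - \frac{31}{72} + \frac{107}{I}$)
$\left(10586 + B{\left(188 \right)}\right) \left(-4576 + V{\left(197 \right)}\right) = \left(10586 - \left(\frac{31}{72} - \frac{107}{188}\right)\right) \left(-4576 + \frac{3 \left(135 - 197\right)}{2 \cdot 197}\right) = \left(10586 + \left(- \frac{31}{72} + 107 \cdot \frac{1}{188}\right)\right) \left(-4576 + \frac{3}{2} \cdot \frac{1}{197} \left(135 - 197\right)\right) = \left(10586 + \left(- \frac{31}{72} + \frac{107}{188}\right)\right) \left(-4576 + \frac{3}{2} \cdot \frac{1}{197} \left(-62\right)\right) = \left(10586 + \frac{469}{3384}\right) \left(-4576 - \frac{93}{197}\right) = \frac{35823493}{3384} \left(- \frac{901565}{197}\right) = - \frac{32297207466545}{666648}$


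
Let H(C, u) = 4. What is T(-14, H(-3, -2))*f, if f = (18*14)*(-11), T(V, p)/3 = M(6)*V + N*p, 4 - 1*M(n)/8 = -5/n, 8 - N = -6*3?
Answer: 3636864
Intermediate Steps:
N = 26 (N = 8 - (-6)*3 = 8 - 1*(-18) = 8 + 18 = 26)
M(n) = 32 + 40/n (M(n) = 32 - (-40)/n = 32 + 40/n)
T(V, p) = 78*p + 116*V (T(V, p) = 3*((32 + 40/6)*V + 26*p) = 3*((32 + 40*(⅙))*V + 26*p) = 3*((32 + 20/3)*V + 26*p) = 3*(116*V/3 + 26*p) = 3*(26*p + 116*V/3) = 78*p + 116*V)
f = -2772 (f = 252*(-11) = -2772)
T(-14, H(-3, -2))*f = (78*4 + 116*(-14))*(-2772) = (312 - 1624)*(-2772) = -1312*(-2772) = 3636864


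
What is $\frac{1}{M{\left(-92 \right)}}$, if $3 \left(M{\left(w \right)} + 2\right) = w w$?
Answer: $\frac{3}{8458} \approx 0.00035469$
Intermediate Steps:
$M{\left(w \right)} = -2 + \frac{w^{2}}{3}$ ($M{\left(w \right)} = -2 + \frac{w w}{3} = -2 + \frac{w^{2}}{3}$)
$\frac{1}{M{\left(-92 \right)}} = \frac{1}{-2 + \frac{\left(-92\right)^{2}}{3}} = \frac{1}{-2 + \frac{1}{3} \cdot 8464} = \frac{1}{-2 + \frac{8464}{3}} = \frac{1}{\frac{8458}{3}} = \frac{3}{8458}$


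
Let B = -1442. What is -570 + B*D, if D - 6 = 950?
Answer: -1379122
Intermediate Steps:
D = 956 (D = 6 + 950 = 956)
-570 + B*D = -570 - 1442*956 = -570 - 1378552 = -1379122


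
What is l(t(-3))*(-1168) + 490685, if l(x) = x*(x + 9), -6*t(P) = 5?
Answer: 4487705/9 ≈ 4.9863e+5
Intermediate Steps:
t(P) = -⅚ (t(P) = -⅙*5 = -⅚)
l(x) = x*(9 + x)
l(t(-3))*(-1168) + 490685 = -5*(9 - ⅚)/6*(-1168) + 490685 = -⅚*49/6*(-1168) + 490685 = -245/36*(-1168) + 490685 = 71540/9 + 490685 = 4487705/9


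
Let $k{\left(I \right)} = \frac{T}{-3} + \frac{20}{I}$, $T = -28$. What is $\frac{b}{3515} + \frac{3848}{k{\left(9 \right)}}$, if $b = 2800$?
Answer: $\frac{234659}{703} \approx 333.8$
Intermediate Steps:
$k{\left(I \right)} = \frac{28}{3} + \frac{20}{I}$ ($k{\left(I \right)} = - \frac{28}{-3} + \frac{20}{I} = \left(-28\right) \left(- \frac{1}{3}\right) + \frac{20}{I} = \frac{28}{3} + \frac{20}{I}$)
$\frac{b}{3515} + \frac{3848}{k{\left(9 \right)}} = \frac{2800}{3515} + \frac{3848}{\frac{28}{3} + \frac{20}{9}} = 2800 \cdot \frac{1}{3515} + \frac{3848}{\frac{28}{3} + 20 \cdot \frac{1}{9}} = \frac{560}{703} + \frac{3848}{\frac{28}{3} + \frac{20}{9}} = \frac{560}{703} + \frac{3848}{\frac{104}{9}} = \frac{560}{703} + 3848 \cdot \frac{9}{104} = \frac{560}{703} + 333 = \frac{234659}{703}$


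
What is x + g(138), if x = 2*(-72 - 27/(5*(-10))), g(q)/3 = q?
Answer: 6777/25 ≈ 271.08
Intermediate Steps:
g(q) = 3*q
x = -3573/25 (x = 2*(-72 - 27/(-50)) = 2*(-72 - 27*(-1/50)) = 2*(-72 + 27/50) = 2*(-3573/50) = -3573/25 ≈ -142.92)
x + g(138) = -3573/25 + 3*138 = -3573/25 + 414 = 6777/25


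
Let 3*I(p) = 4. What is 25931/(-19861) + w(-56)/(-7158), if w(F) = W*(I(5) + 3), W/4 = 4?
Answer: -280486691/213247557 ≈ -1.3153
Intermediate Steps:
W = 16 (W = 4*4 = 16)
I(p) = 4/3 (I(p) = (1/3)*4 = 4/3)
w(F) = 208/3 (w(F) = 16*(4/3 + 3) = 16*(13/3) = 208/3)
25931/(-19861) + w(-56)/(-7158) = 25931/(-19861) + (208/3)/(-7158) = 25931*(-1/19861) + (208/3)*(-1/7158) = -25931/19861 - 104/10737 = -280486691/213247557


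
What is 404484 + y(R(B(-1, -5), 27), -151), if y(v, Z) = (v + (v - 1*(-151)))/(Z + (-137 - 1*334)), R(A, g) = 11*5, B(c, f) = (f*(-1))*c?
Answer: 251588787/622 ≈ 4.0448e+5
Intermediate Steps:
B(c, f) = -c*f (B(c, f) = (-f)*c = -c*f)
R(A, g) = 55
y(v, Z) = (151 + 2*v)/(-471 + Z) (y(v, Z) = (v + (v + 151))/(Z + (-137 - 334)) = (v + (151 + v))/(Z - 471) = (151 + 2*v)/(-471 + Z))
404484 + y(R(B(-1, -5), 27), -151) = 404484 + (151 + 2*55)/(-471 - 151) = 404484 + (151 + 110)/(-622) = 404484 - 1/622*261 = 404484 - 261/622 = 251588787/622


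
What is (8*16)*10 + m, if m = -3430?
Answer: -2150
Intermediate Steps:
(8*16)*10 + m = (8*16)*10 - 3430 = 128*10 - 3430 = 1280 - 3430 = -2150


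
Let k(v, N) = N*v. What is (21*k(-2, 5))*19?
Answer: -3990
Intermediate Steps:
(21*k(-2, 5))*19 = (21*(5*(-2)))*19 = (21*(-10))*19 = -210*19 = -3990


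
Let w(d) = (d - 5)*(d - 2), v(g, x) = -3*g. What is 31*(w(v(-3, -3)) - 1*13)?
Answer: 465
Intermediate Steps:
w(d) = (-5 + d)*(-2 + d)
31*(w(v(-3, -3)) - 1*13) = 31*((10 + (-3*(-3))² - (-21)*(-3)) - 1*13) = 31*((10 + 9² - 7*9) - 13) = 31*((10 + 81 - 63) - 13) = 31*(28 - 13) = 31*15 = 465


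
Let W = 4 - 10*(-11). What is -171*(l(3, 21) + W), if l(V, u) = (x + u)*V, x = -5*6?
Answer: -14877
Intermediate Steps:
x = -30
l(V, u) = V*(-30 + u) (l(V, u) = (-30 + u)*V = V*(-30 + u))
W = 114 (W = 4 + 110 = 114)
-171*(l(3, 21) + W) = -171*(3*(-30 + 21) + 114) = -171*(3*(-9) + 114) = -171*(-27 + 114) = -171*87 = -14877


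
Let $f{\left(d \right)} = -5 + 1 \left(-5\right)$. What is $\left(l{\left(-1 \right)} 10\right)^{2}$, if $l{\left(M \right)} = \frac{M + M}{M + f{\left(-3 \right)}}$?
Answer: $\frac{400}{121} \approx 3.3058$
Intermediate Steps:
$f{\left(d \right)} = -10$ ($f{\left(d \right)} = -5 - 5 = -10$)
$l{\left(M \right)} = \frac{2 M}{-10 + M}$ ($l{\left(M \right)} = \frac{M + M}{M - 10} = \frac{2 M}{-10 + M}$)
$\left(l{\left(-1 \right)} 10\right)^{2} = \left(2 \left(-1\right) \frac{1}{-10 - 1} \cdot 10\right)^{2} = \left(2 \left(-1\right) \frac{1}{-11} \cdot 10\right)^{2} = \left(2 \left(-1\right) \left(- \frac{1}{11}\right) 10\right)^{2} = \left(\frac{2}{11} \cdot 10\right)^{2} = \left(\frac{20}{11}\right)^{2} = \frac{400}{121}$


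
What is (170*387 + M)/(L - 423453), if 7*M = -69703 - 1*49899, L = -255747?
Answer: -1522/21225 ≈ -0.071708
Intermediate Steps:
M = -17086 (M = (-69703 - 1*49899)/7 = (-69703 - 49899)/7 = (⅐)*(-119602) = -17086)
(170*387 + M)/(L - 423453) = (170*387 - 17086)/(-255747 - 423453) = (65790 - 17086)/(-679200) = 48704*(-1/679200) = -1522/21225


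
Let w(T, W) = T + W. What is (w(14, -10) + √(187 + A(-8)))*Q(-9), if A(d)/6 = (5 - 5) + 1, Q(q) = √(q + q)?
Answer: 3*I*√2*(4 + √193) ≈ 75.911*I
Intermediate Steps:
Q(q) = √2*√q (Q(q) = √(2*q) = √2*√q)
A(d) = 6 (A(d) = 6*((5 - 5) + 1) = 6*(0 + 1) = 6*1 = 6)
(w(14, -10) + √(187 + A(-8)))*Q(-9) = ((14 - 10) + √(187 + 6))*(√2*√(-9)) = (4 + √193)*(√2*(3*I)) = (4 + √193)*(3*I*√2) = 3*I*√2*(4 + √193)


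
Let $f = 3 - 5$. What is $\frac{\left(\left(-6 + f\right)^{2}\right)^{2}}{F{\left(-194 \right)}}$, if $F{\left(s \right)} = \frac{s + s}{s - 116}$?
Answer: $\frac{317440}{97} \approx 3272.6$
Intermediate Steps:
$F{\left(s \right)} = \frac{2 s}{-116 + s}$
$f = -2$ ($f = 3 - 5 = -2$)
$\frac{\left(\left(-6 + f\right)^{2}\right)^{2}}{F{\left(-194 \right)}} = \frac{\left(\left(-6 - 2\right)^{2}\right)^{2}}{2 \left(-194\right) \frac{1}{-116 - 194}} = \frac{\left(\left(-8\right)^{2}\right)^{2}}{2 \left(-194\right) \frac{1}{-310}} = \frac{64^{2}}{2 \left(-194\right) \left(- \frac{1}{310}\right)} = \frac{4096}{\frac{194}{155}} = 4096 \cdot \frac{155}{194} = \frac{317440}{97}$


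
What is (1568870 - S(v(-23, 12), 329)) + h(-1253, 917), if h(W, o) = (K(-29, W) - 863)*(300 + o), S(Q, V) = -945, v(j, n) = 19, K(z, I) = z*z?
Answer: 1543041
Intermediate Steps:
K(z, I) = z²
h(W, o) = -6600 - 22*o (h(W, o) = ((-29)² - 863)*(300 + o) = (841 - 863)*(300 + o) = -22*(300 + o) = -6600 - 22*o)
(1568870 - S(v(-23, 12), 329)) + h(-1253, 917) = (1568870 - 1*(-945)) + (-6600 - 22*917) = (1568870 + 945) + (-6600 - 20174) = 1569815 - 26774 = 1543041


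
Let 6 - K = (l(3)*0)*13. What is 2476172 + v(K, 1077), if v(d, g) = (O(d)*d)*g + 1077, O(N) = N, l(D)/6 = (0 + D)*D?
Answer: 2516021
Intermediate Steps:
l(D) = 6*D² (l(D) = 6*((0 + D)*D) = 6*(D*D) = 6*D²)
K = 6 (K = 6 - (6*3²)*0*13 = 6 - (6*9)*0*13 = 6 - 54*0*13 = 6 - 0*13 = 6 - 1*0 = 6 + 0 = 6)
v(d, g) = 1077 + g*d² (v(d, g) = (d*d)*g + 1077 = d²*g + 1077 = g*d² + 1077 = 1077 + g*d²)
2476172 + v(K, 1077) = 2476172 + (1077 + 1077*6²) = 2476172 + (1077 + 1077*36) = 2476172 + (1077 + 38772) = 2476172 + 39849 = 2516021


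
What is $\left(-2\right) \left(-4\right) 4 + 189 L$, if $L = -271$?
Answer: $-51187$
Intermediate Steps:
$\left(-2\right) \left(-4\right) 4 + 189 L = \left(-2\right) \left(-4\right) 4 + 189 \left(-271\right) = 8 \cdot 4 - 51219 = 32 - 51219 = -51187$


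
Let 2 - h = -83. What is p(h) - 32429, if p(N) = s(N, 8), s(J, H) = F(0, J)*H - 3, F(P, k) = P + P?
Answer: -32432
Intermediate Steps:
F(P, k) = 2*P
h = 85 (h = 2 - 1*(-83) = 2 + 83 = 85)
s(J, H) = -3 (s(J, H) = (2*0)*H - 3 = 0*H - 3 = 0 - 3 = -3)
p(N) = -3
p(h) - 32429 = -3 - 32429 = -32432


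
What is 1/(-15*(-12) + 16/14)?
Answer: 7/1268 ≈ 0.0055205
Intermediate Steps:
1/(-15*(-12) + 16/14) = 1/(180 + 16*(1/14)) = 1/(180 + 8/7) = 1/(1268/7) = 7/1268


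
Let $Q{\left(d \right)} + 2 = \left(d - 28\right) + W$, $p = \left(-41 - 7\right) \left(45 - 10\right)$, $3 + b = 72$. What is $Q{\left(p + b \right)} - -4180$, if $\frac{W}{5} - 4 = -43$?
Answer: $2344$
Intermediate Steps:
$W = -195$ ($W = 20 + 5 \left(-43\right) = 20 - 215 = -195$)
$b = 69$ ($b = -3 + 72 = 69$)
$p = -1680$ ($p = \left(-48\right) 35 = -1680$)
$Q{\left(d \right)} = -225 + d$ ($Q{\left(d \right)} = -2 + \left(\left(d - 28\right) - 195\right) = -2 + \left(\left(-28 + d\right) - 195\right) = -2 + \left(-223 + d\right) = -225 + d$)
$Q{\left(p + b \right)} - -4180 = \left(-225 + \left(-1680 + 69\right)\right) - -4180 = \left(-225 - 1611\right) + 4180 = -1836 + 4180 = 2344$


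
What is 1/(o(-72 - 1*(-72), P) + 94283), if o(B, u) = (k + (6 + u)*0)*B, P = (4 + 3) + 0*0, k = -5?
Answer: 1/94283 ≈ 1.0606e-5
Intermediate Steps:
P = 7 (P = 7 + 0 = 7)
o(B, u) = -5*B (o(B, u) = (-5 + (6 + u)*0)*B = (-5 + 0)*B = -5*B)
1/(o(-72 - 1*(-72), P) + 94283) = 1/(-5*(-72 - 1*(-72)) + 94283) = 1/(-5*(-72 + 72) + 94283) = 1/(-5*0 + 94283) = 1/(0 + 94283) = 1/94283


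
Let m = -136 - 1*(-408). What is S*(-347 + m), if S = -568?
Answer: 42600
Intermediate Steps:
m = 272 (m = -136 + 408 = 272)
S*(-347 + m) = -568*(-347 + 272) = -568*(-75) = 42600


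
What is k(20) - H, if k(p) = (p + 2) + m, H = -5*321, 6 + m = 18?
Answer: 1639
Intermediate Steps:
m = 12 (m = -6 + 18 = 12)
H = -1605
k(p) = 14 + p (k(p) = (p + 2) + 12 = (2 + p) + 12 = 14 + p)
k(20) - H = (14 + 20) - 1*(-1605) = 34 + 1605 = 1639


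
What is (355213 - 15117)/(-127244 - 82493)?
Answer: -340096/209737 ≈ -1.6215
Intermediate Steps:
(355213 - 15117)/(-127244 - 82493) = 340096/(-209737) = 340096*(-1/209737) = -340096/209737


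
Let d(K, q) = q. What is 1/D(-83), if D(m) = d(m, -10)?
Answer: -⅒ ≈ -0.10000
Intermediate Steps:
D(m) = -10
1/D(-83) = 1/(-10) = -⅒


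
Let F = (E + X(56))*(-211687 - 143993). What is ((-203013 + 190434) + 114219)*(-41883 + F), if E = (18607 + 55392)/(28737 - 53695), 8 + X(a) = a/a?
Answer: 4442383468658520/12479 ≈ 3.5599e+11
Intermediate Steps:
X(a) = -7 (X(a) = -8 + a/a = -8 + 1 = -7)
E = -73999/24958 (E = 73999/(-24958) = 73999*(-1/24958) = -73999/24958 ≈ -2.9649)
F = 44229697200/12479 (F = (-73999/24958 - 7)*(-211687 - 143993) = -248705/24958*(-355680) = 44229697200/12479 ≈ 3.5443e+6)
((-203013 + 190434) + 114219)*(-41883 + F) = ((-203013 + 190434) + 114219)*(-41883 + 44229697200/12479) = (-12579 + 114219)*(43707039243/12479) = 101640*(43707039243/12479) = 4442383468658520/12479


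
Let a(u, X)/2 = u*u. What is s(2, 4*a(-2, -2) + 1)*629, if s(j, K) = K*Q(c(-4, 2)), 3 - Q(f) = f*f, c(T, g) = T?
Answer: -269841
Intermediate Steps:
a(u, X) = 2*u**2 (a(u, X) = 2*(u*u) = 2*u**2)
Q(f) = 3 - f**2 (Q(f) = 3 - f*f = 3 - f**2)
s(j, K) = -13*K (s(j, K) = K*(3 - 1*(-4)**2) = K*(3 - 1*16) = K*(3 - 16) = K*(-13) = -13*K)
s(2, 4*a(-2, -2) + 1)*629 = -13*(4*(2*(-2)**2) + 1)*629 = -13*(4*(2*4) + 1)*629 = -13*(4*8 + 1)*629 = -13*(32 + 1)*629 = -13*33*629 = -429*629 = -269841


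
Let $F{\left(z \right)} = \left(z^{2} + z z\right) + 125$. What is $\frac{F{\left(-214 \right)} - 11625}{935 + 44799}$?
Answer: $\frac{40046}{22867} \approx 1.7513$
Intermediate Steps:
$F{\left(z \right)} = 125 + 2 z^{2}$ ($F{\left(z \right)} = \left(z^{2} + z^{2}\right) + 125 = 2 z^{2} + 125 = 125 + 2 z^{2}$)
$\frac{F{\left(-214 \right)} - 11625}{935 + 44799} = \frac{\left(125 + 2 \left(-214\right)^{2}\right) - 11625}{935 + 44799} = \frac{\left(125 + 2 \cdot 45796\right) - 11625}{45734} = \left(\left(125 + 91592\right) - 11625\right) \frac{1}{45734} = \left(91717 - 11625\right) \frac{1}{45734} = 80092 \cdot \frac{1}{45734} = \frac{40046}{22867}$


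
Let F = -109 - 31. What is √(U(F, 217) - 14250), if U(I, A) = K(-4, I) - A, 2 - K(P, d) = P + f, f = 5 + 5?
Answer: I*√14471 ≈ 120.3*I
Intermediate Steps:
f = 10
K(P, d) = -8 - P (K(P, d) = 2 - (P + 10) = 2 - (10 + P) = 2 + (-10 - P) = -8 - P)
F = -140
U(I, A) = -4 - A (U(I, A) = (-8 - 1*(-4)) - A = (-8 + 4) - A = -4 - A)
√(U(F, 217) - 14250) = √((-4 - 1*217) - 14250) = √((-4 - 217) - 14250) = √(-221 - 14250) = √(-14471) = I*√14471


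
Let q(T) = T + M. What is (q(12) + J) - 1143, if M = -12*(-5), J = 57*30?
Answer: 639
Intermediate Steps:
J = 1710
M = 60
q(T) = 60 + T (q(T) = T + 60 = 60 + T)
(q(12) + J) - 1143 = ((60 + 12) + 1710) - 1143 = (72 + 1710) - 1143 = 1782 - 1143 = 639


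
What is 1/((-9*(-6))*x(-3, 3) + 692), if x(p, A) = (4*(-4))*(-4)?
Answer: 1/4148 ≈ 0.00024108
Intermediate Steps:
x(p, A) = 64 (x(p, A) = -16*(-4) = 64)
1/((-9*(-6))*x(-3, 3) + 692) = 1/(-9*(-6)*64 + 692) = 1/(54*64 + 692) = 1/(3456 + 692) = 1/4148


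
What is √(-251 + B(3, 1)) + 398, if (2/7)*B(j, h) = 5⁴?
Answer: 398 + √7746/2 ≈ 442.01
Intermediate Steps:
B(j, h) = 4375/2 (B(j, h) = (7/2)*5⁴ = (7/2)*625 = 4375/2)
√(-251 + B(3, 1)) + 398 = √(-251 + 4375/2) + 398 = √(3873/2) + 398 = √7746/2 + 398 = 398 + √7746/2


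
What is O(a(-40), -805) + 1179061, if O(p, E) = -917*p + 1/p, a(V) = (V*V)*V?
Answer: 3831491903999/64000 ≈ 5.9867e+7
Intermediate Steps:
a(V) = V³ (a(V) = V²*V = V³)
O(p, E) = 1/p - 917*p
O(a(-40), -805) + 1179061 = (1/((-40)³) - 917*(-40)³) + 1179061 = (1/(-64000) - 917*(-64000)) + 1179061 = (-1/64000 + 58688000) + 1179061 = 3756031999999/64000 + 1179061 = 3831491903999/64000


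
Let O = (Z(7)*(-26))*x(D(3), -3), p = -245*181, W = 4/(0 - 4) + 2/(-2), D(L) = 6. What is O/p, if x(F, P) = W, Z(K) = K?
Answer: -52/6335 ≈ -0.0082084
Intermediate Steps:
W = -2 (W = 4/(-4) + 2*(-1/2) = 4*(-1/4) - 1 = -1 - 1 = -2)
p = -44345
x(F, P) = -2
O = 364 (O = (7*(-26))*(-2) = -182*(-2) = 364)
O/p = 364/(-44345) = 364*(-1/44345) = -52/6335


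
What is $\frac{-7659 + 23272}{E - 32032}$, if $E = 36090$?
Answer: $\frac{15613}{4058} \approx 3.8475$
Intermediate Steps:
$\frac{-7659 + 23272}{E - 32032} = \frac{-7659 + 23272}{36090 - 32032} = \frac{15613}{4058}$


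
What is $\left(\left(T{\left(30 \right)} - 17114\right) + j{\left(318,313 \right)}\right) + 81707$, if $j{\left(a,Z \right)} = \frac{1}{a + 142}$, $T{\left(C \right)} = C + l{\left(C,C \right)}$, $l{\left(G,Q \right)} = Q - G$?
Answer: $\frac{29726581}{460} \approx 64623.0$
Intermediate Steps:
$T{\left(C \right)} = C$ ($T{\left(C \right)} = C + \left(C - C\right) = C + 0 = C$)
$j{\left(a,Z \right)} = \frac{1}{142 + a}$
$\left(\left(T{\left(30 \right)} - 17114\right) + j{\left(318,313 \right)}\right) + 81707 = \left(\left(30 - 17114\right) + \frac{1}{142 + 318}\right) + 81707 = \left(-17084 + \frac{1}{460}\right) + 81707 = - \frac{7858639}{460} + 81707 = \frac{29726581}{460}$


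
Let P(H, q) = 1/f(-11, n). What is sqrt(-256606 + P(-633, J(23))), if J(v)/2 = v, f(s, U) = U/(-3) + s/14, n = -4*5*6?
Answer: 2*I*sqrt(2148369370)/183 ≈ 506.56*I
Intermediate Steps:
n = -120 (n = -20*6 = -120)
f(s, U) = -U/3 + s/14 (f(s, U) = U*(-1/3) + s*(1/14) = -U/3 + s/14)
J(v) = 2*v
P(H, q) = 14/549 (P(H, q) = 1/(-1/3*(-120) + (1/14)*(-11)) = 1/(40 - 11/14) = 1/(549/14) = 14/549)
sqrt(-256606 + P(-633, J(23))) = sqrt(-256606 + 14/549) = sqrt(-140876680/549) = 2*I*sqrt(2148369370)/183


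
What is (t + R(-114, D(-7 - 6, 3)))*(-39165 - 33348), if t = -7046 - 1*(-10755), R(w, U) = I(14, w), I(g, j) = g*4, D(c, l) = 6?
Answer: -273011445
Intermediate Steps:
I(g, j) = 4*g
R(w, U) = 56 (R(w, U) = 4*14 = 56)
t = 3709 (t = -7046 + 10755 = 3709)
(t + R(-114, D(-7 - 6, 3)))*(-39165 - 33348) = (3709 + 56)*(-39165 - 33348) = 3765*(-72513) = -273011445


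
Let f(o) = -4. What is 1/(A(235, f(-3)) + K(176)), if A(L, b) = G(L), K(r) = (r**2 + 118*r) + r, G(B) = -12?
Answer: 1/51908 ≈ 1.9265e-5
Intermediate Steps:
K(r) = r**2 + 119*r
A(L, b) = -12
1/(A(235, f(-3)) + K(176)) = 1/(-12 + 176*(119 + 176)) = 1/(-12 + 176*295) = 1/(-12 + 51920) = 1/51908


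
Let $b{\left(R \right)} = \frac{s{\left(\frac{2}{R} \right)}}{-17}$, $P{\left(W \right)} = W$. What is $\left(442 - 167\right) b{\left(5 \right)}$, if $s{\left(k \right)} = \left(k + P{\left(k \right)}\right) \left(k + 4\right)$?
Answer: $- \frac{968}{17} \approx -56.941$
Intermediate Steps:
$s{\left(k \right)} = 2 k \left(4 + k\right)$ ($s{\left(k \right)} = \left(k + k\right) \left(k + 4\right) = 2 k \left(4 + k\right)$)
$b{\left(R \right)} = - \frac{4 \left(4 + \frac{2}{R}\right)}{17 R}$ ($b{\left(R \right)} = \frac{2 \frac{2}{R} \left(4 + \frac{2}{R}\right)}{-17} = \frac{4 \left(4 + \frac{2}{R}\right)}{R} \left(- \frac{1}{17}\right) = - \frac{4 \left(4 + \frac{2}{R}\right)}{17 R}$)
$\left(442 - 167\right) b{\left(5 \right)} = \left(442 - 167\right) \frac{8 \left(-1 - 10\right)}{17 \cdot 25} = 275 \cdot \frac{8}{17} \cdot \frac{1}{25} \left(-1 - 10\right) = 275 \cdot \frac{8}{17} \cdot \frac{1}{25} \left(-11\right) = 275 \left(- \frac{88}{425}\right) = - \frac{968}{17}$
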